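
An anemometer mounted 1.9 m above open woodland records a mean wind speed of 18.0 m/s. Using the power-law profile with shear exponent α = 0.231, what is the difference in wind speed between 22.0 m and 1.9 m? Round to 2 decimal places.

13.69 m/s

Power law: V₂ = V₁ · (z₂/z₁)^α = 18.0 × (11.5789)^0.231 = 31.6942 m/s
ΔV = 31.6942 − 18.0 = 13.6942 m/s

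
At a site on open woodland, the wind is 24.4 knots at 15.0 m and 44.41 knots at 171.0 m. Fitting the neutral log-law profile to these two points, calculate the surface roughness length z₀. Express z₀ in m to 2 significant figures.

Log law: V(z) ∝ ln(z/z₀). With r = V₁/V₂ = 24.4/44.41 = 0.54943,
r · ln(z₂/z₀) = ln(z₁/z₀) ⇒ ln z₀ = (ln z₁ − r·ln z₂)/(1 − r)
ln z₀ = (2.70805 − 0.54943×5.14166) / 0.45057 = -0.2595
z₀ = exp(-0.2595) = 0.7715 m

z₀ ≈ 0.77 m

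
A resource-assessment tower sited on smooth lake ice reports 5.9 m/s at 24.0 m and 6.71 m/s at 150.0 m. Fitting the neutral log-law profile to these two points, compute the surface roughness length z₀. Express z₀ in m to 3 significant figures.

Log law: V(z) ∝ ln(z/z₀). With r = V₁/V₂ = 5.9/6.71 = 0.87928,
r · ln(z₂/z₀) = ln(z₁/z₀) ⇒ ln z₀ = (ln z₁ − r·ln z₂)/(1 − r)
ln z₀ = (3.17805 − 0.87928×5.01064) / 0.12072 = -10.1704
z₀ = exp(-10.1704) = 0.00003829 m

z₀ ≈ 0.0000383 m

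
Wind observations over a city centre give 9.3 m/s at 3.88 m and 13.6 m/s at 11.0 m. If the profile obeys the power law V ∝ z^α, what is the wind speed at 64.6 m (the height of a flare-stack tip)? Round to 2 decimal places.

25.94 m/s

First find α: α = ln(V₂/V₁)/ln(z₂/z₁) = ln(13.6/9.3)/ln(11.0/3.88) = 0.38006/1.04206 = 0.3647
Extrapolate from 11.0 m to 64.6 m: V₃ = 13.6 × (64.6/11.0)^0.3647 = 13.6 × 1.9073 = 25.9386 m/s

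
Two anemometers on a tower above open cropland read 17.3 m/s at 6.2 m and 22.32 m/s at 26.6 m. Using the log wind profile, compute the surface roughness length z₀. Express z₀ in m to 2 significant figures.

z₀ ≈ 0.041 m

Log law: V(z) ∝ ln(z/z₀). With r = V₁/V₂ = 17.3/22.32 = 0.77509,
r · ln(z₂/z₀) = ln(z₁/z₀) ⇒ ln z₀ = (ln z₁ − r·ln z₂)/(1 − r)
ln z₀ = (1.82455 − 0.77509×3.28091) / 0.22491 = -3.1944
z₀ = exp(-3.1944) = 0.04099 m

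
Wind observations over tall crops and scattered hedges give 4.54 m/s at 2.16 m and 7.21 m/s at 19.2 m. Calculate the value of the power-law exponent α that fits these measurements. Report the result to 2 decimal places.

α ≈ 0.21

Power law: V₂/V₁ = (z₂/z₁)^α ⇒ α = ln(V₂/V₁) / ln(z₂/z₁)
α = ln(7.21/4.54) / ln(19.2/2.16) = ln(1.5881) / ln(8.8889)
  = 0.46254 / 2.18480 = 0.21171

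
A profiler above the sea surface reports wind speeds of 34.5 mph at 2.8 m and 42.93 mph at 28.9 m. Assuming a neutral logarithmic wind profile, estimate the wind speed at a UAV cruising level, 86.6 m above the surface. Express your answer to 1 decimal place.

46.9 mph

Log law: V ∝ ln(z/z₀). From the pair, with r = V₁/V₂ = 0.80363,
ln z₀ = (ln z₁ − r·ln z₂)/(1 − r) = (1.0296 − 0.80363×3.3638)/0.19637 = -8.5232 → z₀ = 0.0001988 m
V₃ = V₁ · ln(z₃/z₀)/ln(z₁/z₀) = 34.5 × 12.9845/9.5529 = 46.8934 mph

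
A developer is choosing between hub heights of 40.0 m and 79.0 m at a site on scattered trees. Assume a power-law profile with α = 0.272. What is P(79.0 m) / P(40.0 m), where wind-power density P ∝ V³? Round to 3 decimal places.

1.743

Speed ratio: V_B/V_A = (z_B/z_A)^α = (79.0/40.0)^0.272 = (1.9750)^0.272 = 1.20336
Power-density ratio: P_B/P_A = (V_B/V_A)³ = (1.20336)³ = 1.74254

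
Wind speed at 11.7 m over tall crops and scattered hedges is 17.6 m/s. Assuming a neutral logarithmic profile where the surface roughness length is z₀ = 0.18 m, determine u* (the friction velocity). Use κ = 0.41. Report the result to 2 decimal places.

Log law: V(z) = (u*/κ) · ln(z/z₀) ⇒ u* = κ · V / ln(z/z₀)
u* = 0.41 × 17.6 / ln(11.7/0.18) = 0.41 × 17.6 / 4.1744
   = 7.2160 / 4.1744 = 1.7286 m/s

u* ≈ 1.73 m/s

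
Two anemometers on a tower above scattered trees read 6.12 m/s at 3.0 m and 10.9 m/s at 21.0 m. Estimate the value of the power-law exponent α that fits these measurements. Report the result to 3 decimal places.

Power law: V₂/V₁ = (z₂/z₁)^α ⇒ α = ln(V₂/V₁) / ln(z₂/z₁)
α = ln(10.9/6.12) / ln(21.0/3.0) = ln(1.7810) / ln(7.0000)
  = 0.57720 / 1.94591 = 0.29662

α ≈ 0.297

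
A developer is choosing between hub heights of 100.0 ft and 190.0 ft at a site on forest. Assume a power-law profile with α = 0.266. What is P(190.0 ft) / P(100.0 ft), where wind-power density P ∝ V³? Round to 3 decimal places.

Speed ratio: V_B/V_A = (z_B/z_A)^α = (190.0/100.0)^0.266 = (1.9000)^0.266 = 1.18617
Power-density ratio: P_B/P_A = (V_B/V_A)³ = (1.18617)³ = 1.66896

1.669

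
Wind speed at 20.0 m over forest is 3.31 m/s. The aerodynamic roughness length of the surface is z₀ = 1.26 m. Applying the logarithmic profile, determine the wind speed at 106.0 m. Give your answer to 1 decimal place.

5.3 m/s

Log law: V(z) ∝ ln(z/z₀), so V₂/V₁ = ln(z₂/z₀) / ln(z₁/z₀).
ln(106.0/1.26) = 4.4323, ln(20.0/1.26) = 2.7646
V₂ = 3.31 × 4.4323/2.7646 = 3.31 × 1.6032 = 5.3067 m/s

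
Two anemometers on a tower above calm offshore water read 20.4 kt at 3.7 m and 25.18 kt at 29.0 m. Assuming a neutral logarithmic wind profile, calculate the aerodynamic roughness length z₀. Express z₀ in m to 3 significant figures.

z₀ ≈ 0.000565 m

Log law: V(z) ∝ ln(z/z₀). With r = V₁/V₂ = 20.4/25.18 = 0.81017,
r · ln(z₂/z₀) = ln(z₁/z₀) ⇒ ln z₀ = (ln z₁ − r·ln z₂)/(1 − r)
ln z₀ = (1.30833 − 0.81017×3.36730) / 0.18983 = -7.4789
z₀ = exp(-7.4789) = 0.0005649 m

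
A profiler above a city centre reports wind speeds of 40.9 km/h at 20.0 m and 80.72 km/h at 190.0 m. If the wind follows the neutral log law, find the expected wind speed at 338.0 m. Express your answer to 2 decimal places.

90.91 km/h

Log law: V ∝ ln(z/z₀). From the pair, with r = V₁/V₂ = 0.50669,
ln z₀ = (ln z₁ − r·ln z₂)/(1 − r) = (2.9957 − 0.50669×5.2470)/0.49331 = 0.6834 → z₀ = 1.981 m
V₃ = V₁ · ln(z₃/z₀)/ln(z₁/z₀) = 40.9 × 5.1397/2.3124 = 90.9085 km/h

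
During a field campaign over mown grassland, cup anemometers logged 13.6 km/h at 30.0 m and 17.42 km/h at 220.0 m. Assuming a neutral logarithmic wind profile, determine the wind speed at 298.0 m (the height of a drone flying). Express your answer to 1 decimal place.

18.0 km/h

Log law: V ∝ ln(z/z₀). From the pair, with r = V₁/V₂ = 0.78071,
ln z₀ = (ln z₁ − r·ln z₂)/(1 − r) = (3.4012 − 0.78071×5.3936)/0.21929 = -3.6923 → z₀ = 0.02492 m
V₃ = V₁ · ln(z₃/z₀)/ln(z₁/z₀) = 13.6 × 9.3894/7.0935 = 18.0018 km/h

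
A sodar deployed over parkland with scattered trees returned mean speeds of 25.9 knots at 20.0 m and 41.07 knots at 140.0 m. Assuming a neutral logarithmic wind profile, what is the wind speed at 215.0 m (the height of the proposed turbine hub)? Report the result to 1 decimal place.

44.4 knots

Log law: V ∝ ln(z/z₀). From the pair, with r = V₁/V₂ = 0.63063,
ln z₀ = (ln z₁ − r·ln z₂)/(1 − r) = (2.9957 − 0.63063×4.9416)/0.36937 = -0.3266 → z₀ = 0.7214 m
V₃ = V₁ · ln(z₃/z₀)/ln(z₁/z₀) = 25.9 × 5.6972/3.3223 = 44.4144 knots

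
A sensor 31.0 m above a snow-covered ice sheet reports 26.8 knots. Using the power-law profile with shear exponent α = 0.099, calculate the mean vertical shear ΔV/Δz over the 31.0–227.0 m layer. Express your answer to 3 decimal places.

0.030 knots/m

Power law: V₂ = V₁ · (z₂/z₁)^α = 26.8 × (7.3226)^0.099 = 32.6390 knots
ΔV/Δz = (32.6390 − 26.8)/(227.0 − 31.0) = 5.8390/196.0000 = 0.02979 knots/m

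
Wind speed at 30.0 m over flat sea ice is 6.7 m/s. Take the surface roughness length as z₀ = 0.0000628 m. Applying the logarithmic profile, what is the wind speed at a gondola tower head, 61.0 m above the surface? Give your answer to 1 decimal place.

7.1 m/s

Log law: V(z) ∝ ln(z/z₀), so V₂/V₁ = ln(z₂/z₀) / ln(z₁/z₀).
ln(61.0/0.0000628) = 13.7864, ln(30.0/0.0000628) = 13.0768
V₂ = 6.7 × 13.7864/13.0768 = 6.7 × 1.0543 = 7.0636 m/s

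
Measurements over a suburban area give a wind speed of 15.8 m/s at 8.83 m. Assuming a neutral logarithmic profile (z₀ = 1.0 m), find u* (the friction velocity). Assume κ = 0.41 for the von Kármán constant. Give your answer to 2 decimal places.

Log law: V(z) = (u*/κ) · ln(z/z₀) ⇒ u* = κ · V / ln(z/z₀)
u* = 0.41 × 15.8 / ln(8.83/1.0) = 0.41 × 15.8 / 2.1782
   = 6.4780 / 2.1782 = 2.9741 m/s

u* ≈ 2.97 m/s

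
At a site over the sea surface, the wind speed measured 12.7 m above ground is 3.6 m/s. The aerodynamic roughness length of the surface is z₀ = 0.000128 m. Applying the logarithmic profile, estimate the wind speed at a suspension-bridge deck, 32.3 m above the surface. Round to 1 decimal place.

3.9 m/s

Log law: V(z) ∝ ln(z/z₀), so V₂/V₁ = ln(z₂/z₀) / ln(z₁/z₀).
ln(32.3/0.000128) = 12.4385, ln(12.7/0.000128) = 11.5051
V₂ = 3.6 × 12.4385/11.5051 = 3.6 × 1.0811 = 3.8921 m/s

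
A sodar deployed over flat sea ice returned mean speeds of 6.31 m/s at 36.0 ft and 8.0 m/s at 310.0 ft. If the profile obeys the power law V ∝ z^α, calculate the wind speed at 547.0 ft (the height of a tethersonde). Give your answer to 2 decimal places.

8.52 m/s

First find α: α = ln(V₂/V₁)/ln(z₂/z₁) = ln(8.0/6.31)/ln(310.0/36.0) = 0.23731/2.15305 = 0.1102
Extrapolate from 310.0 ft to 547.0 ft: V₃ = 8.0 × (547.0/310.0)^0.1102 = 8.0 × 1.0646 = 8.5167 m/s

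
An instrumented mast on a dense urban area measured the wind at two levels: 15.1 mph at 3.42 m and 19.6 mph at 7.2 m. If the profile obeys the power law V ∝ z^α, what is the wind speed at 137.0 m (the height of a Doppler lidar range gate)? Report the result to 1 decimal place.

First find α: α = ln(V₂/V₁)/ln(z₂/z₁) = ln(19.6/15.1)/ln(7.2/3.42) = 0.26083/0.74444 = 0.3504
Extrapolate from 7.2 m to 137.0 m: V₃ = 19.6 × (137.0/7.2)^0.3504 = 19.6 × 2.8072 = 55.0205 mph

55.0 mph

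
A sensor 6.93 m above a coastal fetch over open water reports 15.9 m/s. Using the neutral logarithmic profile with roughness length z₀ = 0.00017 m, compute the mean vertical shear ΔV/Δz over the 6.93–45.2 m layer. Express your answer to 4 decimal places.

Log law: V₂ = V₁ · ln(z₂/z₀)/ln(z₁/z₀) = 15.9 × 12.4908/10.6156 = 18.7087 m/s
ΔV/Δz = (18.7087 − 15.9)/(45.2 − 6.93) = 2.8087/38.2700 = 0.07339 m/s/m

0.0734 m/s/m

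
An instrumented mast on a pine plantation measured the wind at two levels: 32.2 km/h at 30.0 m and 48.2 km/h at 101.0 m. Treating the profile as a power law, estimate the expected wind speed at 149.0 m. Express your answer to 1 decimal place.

54.8 km/h

First find α: α = ln(V₂/V₁)/ln(z₂/z₁) = ln(48.2/32.2)/ln(101.0/30.0) = 0.40339/1.21392 = 0.3323
Extrapolate from 101.0 m to 149.0 m: V₃ = 48.2 × (149.0/101.0)^0.3323 = 48.2 × 1.1379 = 54.8481 km/h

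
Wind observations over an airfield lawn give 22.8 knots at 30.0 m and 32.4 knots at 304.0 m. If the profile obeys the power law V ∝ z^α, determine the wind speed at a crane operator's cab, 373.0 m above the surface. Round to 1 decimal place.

33.4 knots

First find α: α = ln(V₂/V₁)/ln(z₂/z₁) = ln(32.4/22.8)/ln(304.0/30.0) = 0.35140/2.31583 = 0.1517
Extrapolate from 304.0 m to 373.0 m: V₃ = 32.4 × (373.0/304.0)^0.1517 = 32.4 × 1.0315 = 33.4214 knots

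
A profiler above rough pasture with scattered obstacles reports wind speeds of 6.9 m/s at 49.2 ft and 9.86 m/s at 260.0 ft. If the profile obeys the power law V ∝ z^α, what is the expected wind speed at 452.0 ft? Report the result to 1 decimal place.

First find α: α = ln(V₂/V₁)/ln(z₂/z₁) = ln(9.86/6.9)/ln(260.0/49.2) = 0.35696/1.66479 = 0.2144
Extrapolate from 260.0 ft to 452.0 ft: V₃ = 9.86 × (452.0/260.0)^0.2144 = 9.86 × 1.1259 = 11.1013 m/s

11.1 m/s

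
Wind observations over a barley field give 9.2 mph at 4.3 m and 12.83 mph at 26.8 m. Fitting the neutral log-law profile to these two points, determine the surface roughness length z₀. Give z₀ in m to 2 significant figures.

z₀ ≈ 0.042 m

Log law: V(z) ∝ ln(z/z₀). With r = V₁/V₂ = 9.2/12.83 = 0.71707,
r · ln(z₂/z₀) = ln(z₁/z₀) ⇒ ln z₀ = (ln z₁ − r·ln z₂)/(1 − r)
ln z₀ = (1.45862 − 0.71707×3.28840) / 0.28293 = -3.1789
z₀ = exp(-3.1789) = 0.04163 m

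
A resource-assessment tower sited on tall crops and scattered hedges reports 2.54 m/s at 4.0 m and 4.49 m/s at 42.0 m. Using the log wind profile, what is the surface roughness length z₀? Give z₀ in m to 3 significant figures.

Log law: V(z) ∝ ln(z/z₀). With r = V₁/V₂ = 2.54/4.49 = 0.56570,
r · ln(z₂/z₀) = ln(z₁/z₀) ⇒ ln z₀ = (ln z₁ − r·ln z₂)/(1 − r)
ln z₀ = (1.38629 − 0.56570×3.73767) / 0.43430 = -1.6765
z₀ = exp(-1.6765) = 0.1870 m

z₀ ≈ 0.187 m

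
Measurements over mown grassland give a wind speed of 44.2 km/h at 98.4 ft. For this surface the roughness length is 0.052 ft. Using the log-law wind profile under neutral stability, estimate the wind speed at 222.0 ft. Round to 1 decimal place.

49.0 km/h

Log law: V(z) ∝ ln(z/z₀), so V₂/V₁ = ln(z₂/z₀) / ln(z₁/z₀).
ln(222.0/0.052) = 8.3592, ln(98.4/0.052) = 7.5456
V₂ = 44.2 × 8.3592/7.5456 = 44.2 × 1.1078 = 48.9661 km/h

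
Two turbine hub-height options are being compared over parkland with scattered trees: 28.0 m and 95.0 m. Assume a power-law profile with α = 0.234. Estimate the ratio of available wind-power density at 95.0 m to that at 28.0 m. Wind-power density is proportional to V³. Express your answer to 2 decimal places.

Speed ratio: V_B/V_A = (z_B/z_A)^α = (95.0/28.0)^0.234 = (3.3929)^0.234 = 1.33092
Power-density ratio: P_B/P_A = (V_B/V_A)³ = (1.33092)³ = 2.35753

2.36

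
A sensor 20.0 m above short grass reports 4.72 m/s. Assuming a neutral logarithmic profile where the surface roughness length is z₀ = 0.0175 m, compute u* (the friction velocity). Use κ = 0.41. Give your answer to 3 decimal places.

Log law: V(z) = (u*/κ) · ln(z/z₀) ⇒ u* = κ · V / ln(z/z₀)
u* = 0.41 × 4.72 / ln(20.0/0.0175) = 0.41 × 4.72 / 7.0413
   = 1.9352 / 7.0413 = 0.2748 m/s

u* ≈ 0.275 m/s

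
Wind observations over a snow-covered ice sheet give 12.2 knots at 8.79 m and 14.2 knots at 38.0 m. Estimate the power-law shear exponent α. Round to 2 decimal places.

α ≈ 0.10

Power law: V₂/V₁ = (z₂/z₁)^α ⇒ α = ln(V₂/V₁) / ln(z₂/z₁)
α = ln(14.2/12.2) / ln(38.0/8.79) = ln(1.1639) / ln(4.3231)
  = 0.15181 / 1.46397 = 0.10369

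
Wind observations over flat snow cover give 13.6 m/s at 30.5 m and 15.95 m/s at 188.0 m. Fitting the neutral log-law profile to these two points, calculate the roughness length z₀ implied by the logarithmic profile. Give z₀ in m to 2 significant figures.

Log law: V(z) ∝ ln(z/z₀). With r = V₁/V₂ = 13.6/15.95 = 0.85266,
r · ln(z₂/z₀) = ln(z₁/z₀) ⇒ ln z₀ = (ln z₁ − r·ln z₂)/(1 − r)
ln z₀ = (3.41773 − 0.85266×5.23644) / 0.14734 = -7.1076
z₀ = exp(-7.1076) = 0.0008189 m

z₀ ≈ 0.00082 m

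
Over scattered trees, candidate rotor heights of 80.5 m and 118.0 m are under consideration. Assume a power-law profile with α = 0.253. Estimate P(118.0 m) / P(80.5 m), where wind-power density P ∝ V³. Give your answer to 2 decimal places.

1.34

Speed ratio: V_B/V_A = (z_B/z_A)^α = (118.0/80.5)^0.253 = (1.4658)^0.253 = 1.10159
Power-density ratio: P_B/P_A = (V_B/V_A)³ = (1.10159)³ = 1.33678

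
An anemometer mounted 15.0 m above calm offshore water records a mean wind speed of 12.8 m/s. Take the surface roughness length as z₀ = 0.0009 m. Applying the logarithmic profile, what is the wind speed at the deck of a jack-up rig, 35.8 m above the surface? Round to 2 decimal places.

13.95 m/s

Log law: V(z) ∝ ln(z/z₀), so V₂/V₁ = ln(z₂/z₀) / ln(z₁/z₀).
ln(35.8/0.0009) = 10.5911, ln(15.0/0.0009) = 9.7212
V₂ = 12.8 × 10.5911/9.7212 = 12.8 × 1.0895 = 13.9454 m/s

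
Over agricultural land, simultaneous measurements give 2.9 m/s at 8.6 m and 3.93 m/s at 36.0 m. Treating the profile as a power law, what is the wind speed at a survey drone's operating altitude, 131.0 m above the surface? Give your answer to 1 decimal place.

First find α: α = ln(V₂/V₁)/ln(z₂/z₁) = ln(3.93/2.9)/ln(36.0/8.6) = 0.30393/1.43176 = 0.2123
Extrapolate from 36.0 m to 131.0 m: V₃ = 3.93 × (131.0/36.0)^0.2123 = 3.93 × 1.3155 = 5.1698 m/s

5.2 m/s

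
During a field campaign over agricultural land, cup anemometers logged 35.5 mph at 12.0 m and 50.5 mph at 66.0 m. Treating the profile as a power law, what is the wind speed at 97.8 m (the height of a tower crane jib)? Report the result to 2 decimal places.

54.78 mph

First find α: α = ln(V₂/V₁)/ln(z₂/z₁) = ln(50.5/35.5)/ln(66.0/12.0) = 0.35244/1.70475 = 0.2067
Extrapolate from 66.0 m to 97.8 m: V₃ = 50.5 × (97.8/66.0)^0.2067 = 50.5 × 1.0847 = 54.7774 mph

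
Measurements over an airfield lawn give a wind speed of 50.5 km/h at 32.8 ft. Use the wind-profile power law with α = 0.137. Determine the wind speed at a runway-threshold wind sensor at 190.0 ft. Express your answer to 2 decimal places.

64.24 km/h

Power-law profile: V₂ = V₁ · (z₂/z₁)^α
V₂ = 50.5 × (190.0/32.8)^0.137 = 50.5 × (5.7927)^0.137
    = 50.5 × 1.2721 = 64.2401 km/h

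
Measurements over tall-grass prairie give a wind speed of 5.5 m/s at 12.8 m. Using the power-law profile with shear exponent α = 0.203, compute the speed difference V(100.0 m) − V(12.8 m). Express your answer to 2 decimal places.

Power law: V₂ = V₁ · (z₂/z₁)^α = 5.5 × (7.8125)^0.203 = 8.3483 m/s
ΔV = 8.3483 − 5.5 = 2.8483 m/s

2.85 m/s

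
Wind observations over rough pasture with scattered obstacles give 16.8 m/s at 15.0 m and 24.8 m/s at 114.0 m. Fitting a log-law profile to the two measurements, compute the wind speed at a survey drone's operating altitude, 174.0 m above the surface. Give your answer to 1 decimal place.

26.5 m/s

Log law: V ∝ ln(z/z₀). From the pair, with r = V₁/V₂ = 0.67742,
ln z₀ = (ln z₁ − r·ln z₂)/(1 − r) = (2.7081 − 0.67742×4.7362)/0.32258 = -1.5511 → z₀ = 0.2120 m
V₃ = V₁ · ln(z₃/z₀)/ln(z₁/z₀) = 16.8 × 6.7101/4.2591 = 26.4680 m/s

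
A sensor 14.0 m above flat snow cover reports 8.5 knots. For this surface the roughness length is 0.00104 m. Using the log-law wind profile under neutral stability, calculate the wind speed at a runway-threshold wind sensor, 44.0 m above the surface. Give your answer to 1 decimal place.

9.5 knots

Log law: V(z) ∝ ln(z/z₀), so V₂/V₁ = ln(z₂/z₀) / ln(z₁/z₀).
ln(44.0/0.00104) = 10.6527, ln(14.0/0.00104) = 9.5076
V₂ = 8.5 × 10.6527/9.5076 = 8.5 × 1.1204 = 9.5238 knots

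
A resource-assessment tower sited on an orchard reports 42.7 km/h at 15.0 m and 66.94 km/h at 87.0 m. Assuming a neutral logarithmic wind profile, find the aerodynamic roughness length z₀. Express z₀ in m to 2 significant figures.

z₀ ≈ 0.68 m

Log law: V(z) ∝ ln(z/z₀). With r = V₁/V₂ = 42.7/66.94 = 0.63788,
r · ln(z₂/z₀) = ln(z₁/z₀) ⇒ ln z₀ = (ln z₁ − r·ln z₂)/(1 − r)
ln z₀ = (2.70805 − 0.63788×4.46591) / 0.36212 = -0.3885
z₀ = exp(-0.3885) = 0.6781 m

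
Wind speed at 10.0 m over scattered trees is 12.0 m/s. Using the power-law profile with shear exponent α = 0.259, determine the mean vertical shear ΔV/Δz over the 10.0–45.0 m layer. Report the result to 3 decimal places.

0.163 m/s/m

Power law: V₂ = V₁ · (z₂/z₁)^α = 12.0 × (4.5000)^0.259 = 17.7159 m/s
ΔV/Δz = (17.7159 − 12.0)/(45.0 − 10.0) = 5.7159/35.0000 = 0.16331 m/s/m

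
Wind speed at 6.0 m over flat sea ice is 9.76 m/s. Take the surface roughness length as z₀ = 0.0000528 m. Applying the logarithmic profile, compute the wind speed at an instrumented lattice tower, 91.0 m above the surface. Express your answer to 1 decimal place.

Log law: V(z) ∝ ln(z/z₀), so V₂/V₁ = ln(z₂/z₀) / ln(z₁/z₀).
ln(91.0/0.0000528) = 14.3599, ln(6.0/0.0000528) = 11.6408
V₂ = 9.76 × 14.3599/11.6408 = 9.76 × 1.2336 = 12.0398 m/s

12.0 m/s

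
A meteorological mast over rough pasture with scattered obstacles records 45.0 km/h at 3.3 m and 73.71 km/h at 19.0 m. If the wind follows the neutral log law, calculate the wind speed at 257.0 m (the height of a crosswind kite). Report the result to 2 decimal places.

116.43 km/h

Log law: V ∝ ln(z/z₀). From the pair, with r = V₁/V₂ = 0.61050,
ln z₀ = (ln z₁ − r·ln z₂)/(1 − r) = (1.1939 − 0.61050×2.9444)/0.38950 = -1.5498 → z₀ = 0.2123 m
V₃ = V₁ · ln(z₃/z₀)/ln(z₁/z₀) = 45.0 × 7.0989/2.7438 = 116.4283 km/h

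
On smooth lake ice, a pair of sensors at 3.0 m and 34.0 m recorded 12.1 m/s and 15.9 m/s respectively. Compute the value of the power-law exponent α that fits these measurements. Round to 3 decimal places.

Power law: V₂/V₁ = (z₂/z₁)^α ⇒ α = ln(V₂/V₁) / ln(z₂/z₁)
α = ln(15.9/12.1) / ln(34.0/3.0) = ln(1.3140) / ln(11.3333)
  = 0.27311 / 2.42775 = 0.11250

α ≈ 0.112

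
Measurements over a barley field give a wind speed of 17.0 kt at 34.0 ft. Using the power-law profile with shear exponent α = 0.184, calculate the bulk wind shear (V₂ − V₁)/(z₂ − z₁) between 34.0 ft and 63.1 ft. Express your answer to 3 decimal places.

Power law: V₂ = V₁ · (z₂/z₁)^α = 17.0 × (1.8559)^0.184 = 19.0486 kt
ΔV/Δz = (19.0486 − 17.0)/(63.1 − 34.0) = 2.0486/29.1000 = 0.07040 kt/ft

0.070 kt/ft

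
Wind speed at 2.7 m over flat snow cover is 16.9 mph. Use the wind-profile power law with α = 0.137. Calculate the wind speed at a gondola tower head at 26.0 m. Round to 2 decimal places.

23.05 mph

Power-law profile: V₂ = V₁ · (z₂/z₁)^α
V₂ = 16.9 × (26.0/2.7)^0.137 = 16.9 × (9.6296)^0.137
    = 16.9 × 1.3638 = 23.0484 mph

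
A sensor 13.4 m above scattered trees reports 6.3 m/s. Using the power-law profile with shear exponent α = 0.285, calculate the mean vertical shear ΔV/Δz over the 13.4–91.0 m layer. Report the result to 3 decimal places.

Power law: V₂ = V₁ · (z₂/z₁)^α = 6.3 × (6.7910)^0.285 = 10.8753 m/s
ΔV/Δz = (10.8753 − 6.3)/(91.0 − 13.4) = 4.5753/77.6000 = 0.05896 m/s/m

0.059 m/s/m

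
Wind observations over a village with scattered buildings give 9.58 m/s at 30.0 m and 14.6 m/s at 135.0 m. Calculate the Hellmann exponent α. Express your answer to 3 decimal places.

α ≈ 0.280

Power law: V₂/V₁ = (z₂/z₁)^α ⇒ α = ln(V₂/V₁) / ln(z₂/z₁)
α = ln(14.6/9.58) / ln(135.0/30.0) = ln(1.5240) / ln(4.5000)
  = 0.42134 / 1.50408 = 0.28013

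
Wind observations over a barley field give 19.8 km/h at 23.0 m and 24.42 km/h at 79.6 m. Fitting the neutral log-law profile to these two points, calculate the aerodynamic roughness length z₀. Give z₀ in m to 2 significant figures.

Log law: V(z) ∝ ln(z/z₀). With r = V₁/V₂ = 19.8/24.42 = 0.81081,
r · ln(z₂/z₀) = ln(z₁/z₀) ⇒ ln z₀ = (ln z₁ − r·ln z₂)/(1 − r)
ln z₀ = (3.13549 − 0.81081×4.37701) / 0.18919 = -2.1853
z₀ = exp(-2.1853) = 0.1124 m

z₀ ≈ 0.11 m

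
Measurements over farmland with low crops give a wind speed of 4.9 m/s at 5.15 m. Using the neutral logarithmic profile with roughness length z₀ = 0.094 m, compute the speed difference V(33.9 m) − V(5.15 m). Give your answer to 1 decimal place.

2.3 m/s

Log law: V₂ = V₁ · ln(z₂/z₀)/ln(z₁/z₀) = 4.9 × 5.8879/4.0035 = 7.2064 m/s
ΔV = 7.2064 − 4.9 = 2.3064 m/s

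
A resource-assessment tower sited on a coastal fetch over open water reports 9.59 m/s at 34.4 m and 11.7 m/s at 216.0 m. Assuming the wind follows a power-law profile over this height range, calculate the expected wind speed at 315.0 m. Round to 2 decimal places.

First find α: α = ln(V₂/V₁)/ln(z₂/z₁) = ln(11.7/9.59)/ln(216.0/34.4) = 0.19887/1.83722 = 0.1082
Extrapolate from 216.0 m to 315.0 m: V₃ = 11.7 × (315.0/216.0)^0.1082 = 11.7 × 1.0417 = 12.1877 m/s

12.19 m/s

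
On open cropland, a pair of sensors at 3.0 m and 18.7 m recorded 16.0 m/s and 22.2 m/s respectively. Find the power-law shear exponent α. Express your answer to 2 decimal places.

Power law: V₂/V₁ = (z₂/z₁)^α ⇒ α = ln(V₂/V₁) / ln(z₂/z₁)
α = ln(22.2/16.0) / ln(18.7/3.0) = ln(1.3875) / ln(6.2333)
  = 0.32750 / 1.82991 = 0.17897

α ≈ 0.18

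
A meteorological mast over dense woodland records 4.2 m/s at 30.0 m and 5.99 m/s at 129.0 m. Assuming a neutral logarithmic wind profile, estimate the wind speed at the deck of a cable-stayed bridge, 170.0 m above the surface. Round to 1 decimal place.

6.3 m/s

Log law: V ∝ ln(z/z₀). From the pair, with r = V₁/V₂ = 0.70117,
ln z₀ = (ln z₁ − r·ln z₂)/(1 − r) = (3.4012 − 0.70117×4.8598)/0.29883 = -0.0213 → z₀ = 0.9790 m
V₃ = V₁ · ln(z₃/z₀)/ln(z₁/z₀) = 4.2 × 5.1570/3.4224 = 6.3287 m/s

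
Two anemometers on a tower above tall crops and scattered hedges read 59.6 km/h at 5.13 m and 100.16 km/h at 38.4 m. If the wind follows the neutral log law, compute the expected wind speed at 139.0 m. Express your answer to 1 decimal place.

126.1 km/h

Log law: V ∝ ln(z/z₀). From the pair, with r = V₁/V₂ = 0.59505,
ln z₀ = (ln z₁ − r·ln z₂)/(1 − r) = (1.6351 − 0.59505×3.6481)/0.40495 = -1.3228 → z₀ = 0.2664 m
V₃ = V₁ · ln(z₃/z₀)/ln(z₁/z₀) = 59.6 × 6.2573/2.9579 = 126.0807 km/h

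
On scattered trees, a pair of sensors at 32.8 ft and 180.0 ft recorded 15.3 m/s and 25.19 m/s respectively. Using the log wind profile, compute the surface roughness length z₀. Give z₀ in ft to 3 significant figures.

Log law: V(z) ∝ ln(z/z₀). With r = V₁/V₂ = 15.3/25.19 = 0.60738,
r · ln(z₂/z₀) = ln(z₁/z₀) ⇒ ln z₀ = (ln z₁ − r·ln z₂)/(1 − r)
ln z₀ = (3.49043 − 0.60738×5.19296) / 0.39262 = 0.8566
z₀ = exp(0.8566) = 2.355 ft

z₀ ≈ 2.36 ft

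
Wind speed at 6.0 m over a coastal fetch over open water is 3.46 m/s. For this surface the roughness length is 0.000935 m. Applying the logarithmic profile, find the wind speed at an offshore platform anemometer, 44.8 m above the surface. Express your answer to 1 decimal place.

4.3 m/s

Log law: V(z) ∝ ln(z/z₀), so V₂/V₁ = ln(z₂/z₀) / ln(z₁/z₀).
ln(44.8/0.000935) = 10.7772, ln(6.0/0.000935) = 8.7667
V₂ = 3.46 × 10.7772/8.7667 = 3.46 × 1.2293 = 4.2535 m/s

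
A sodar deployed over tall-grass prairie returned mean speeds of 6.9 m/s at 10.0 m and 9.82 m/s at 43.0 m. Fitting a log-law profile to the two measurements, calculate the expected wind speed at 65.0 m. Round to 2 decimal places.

10.65 m/s

Log law: V ∝ ln(z/z₀). From the pair, with r = V₁/V₂ = 0.70265,
ln z₀ = (ln z₁ − r·ln z₂)/(1 − r) = (2.3026 − 0.70265×3.7612)/0.29735 = -1.1441 → z₀ = 0.3185 m
V₃ = V₁ · ln(z₃/z₀)/ln(z₁/z₀) = 6.9 × 5.3185/3.4467 = 10.6472 m/s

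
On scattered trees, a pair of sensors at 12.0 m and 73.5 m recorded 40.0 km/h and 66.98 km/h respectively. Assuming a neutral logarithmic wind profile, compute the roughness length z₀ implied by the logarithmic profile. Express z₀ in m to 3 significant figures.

Log law: V(z) ∝ ln(z/z₀). With r = V₁/V₂ = 40.0/66.98 = 0.59719,
r · ln(z₂/z₀) = ln(z₁/z₀) ⇒ ln z₀ = (ln z₁ − r·ln z₂)/(1 − r)
ln z₀ = (2.48491 − 0.59719×4.29729) / 0.40281 = -0.2021
z₀ = exp(-0.2021) = 0.8170 m

z₀ ≈ 0.817 m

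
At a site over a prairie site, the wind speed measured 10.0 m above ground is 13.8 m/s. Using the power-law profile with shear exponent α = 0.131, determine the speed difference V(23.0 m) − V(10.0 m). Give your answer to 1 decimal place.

1.6 m/s

Power law: V₂ = V₁ · (z₂/z₁)^α = 13.8 × (2.3000)^0.131 = 15.3910 m/s
ΔV = 15.3910 − 13.8 = 1.5910 m/s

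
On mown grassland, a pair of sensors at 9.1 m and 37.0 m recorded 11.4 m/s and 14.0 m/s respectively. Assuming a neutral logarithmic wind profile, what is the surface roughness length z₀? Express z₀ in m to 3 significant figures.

Log law: V(z) ∝ ln(z/z₀). With r = V₁/V₂ = 11.4/14.0 = 0.81429,
r · ln(z₂/z₀) = ln(z₁/z₀) ⇒ ln z₀ = (ln z₁ − r·ln z₂)/(1 − r)
ln z₀ = (2.20827 − 0.81429×3.61092) / 0.18571 = -3.9418
z₀ = exp(-3.9418) = 0.01941 m

z₀ ≈ 0.0194 m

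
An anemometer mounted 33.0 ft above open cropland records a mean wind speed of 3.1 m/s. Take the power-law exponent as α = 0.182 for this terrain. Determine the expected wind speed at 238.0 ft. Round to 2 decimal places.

4.44 m/s

Power-law profile: V₂ = V₁ · (z₂/z₁)^α
V₂ = 3.1 × (238.0/33.0)^0.182 = 3.1 × (7.2121)^0.182
    = 3.1 × 1.4327 = 4.4415 m/s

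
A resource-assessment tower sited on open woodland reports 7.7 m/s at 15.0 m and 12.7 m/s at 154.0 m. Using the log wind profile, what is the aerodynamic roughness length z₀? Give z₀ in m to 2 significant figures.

z₀ ≈ 0.42 m

Log law: V(z) ∝ ln(z/z₀). With r = V₁/V₂ = 7.7/12.7 = 0.60630,
r · ln(z₂/z₀) = ln(z₁/z₀) ⇒ ln z₀ = (ln z₁ − r·ln z₂)/(1 − r)
ln z₀ = (2.70805 − 0.60630×5.03695) / 0.39370 = -0.8785
z₀ = exp(-0.8785) = 0.4154 m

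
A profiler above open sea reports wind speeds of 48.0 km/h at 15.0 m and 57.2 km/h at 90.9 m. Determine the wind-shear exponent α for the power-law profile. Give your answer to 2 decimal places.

Power law: V₂/V₁ = (z₂/z₁)^α ⇒ α = ln(V₂/V₁) / ln(z₂/z₁)
α = ln(57.2/48.0) / ln(90.9/15.0) = ln(1.1917) / ln(6.0600)
  = 0.17535 / 1.80171 = 0.09733

α ≈ 0.10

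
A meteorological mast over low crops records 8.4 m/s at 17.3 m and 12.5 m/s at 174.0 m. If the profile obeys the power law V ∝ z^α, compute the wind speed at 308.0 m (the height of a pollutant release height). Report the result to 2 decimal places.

First find α: α = ln(V₂/V₁)/ln(z₂/z₁) = ln(12.5/8.4)/ln(174.0/17.3) = 0.39750/2.30835 = 0.1722
Extrapolate from 174.0 m to 308.0 m: V₃ = 12.5 × (308.0/174.0)^0.1722 = 12.5 × 1.1033 = 13.7916 m/s

13.79 m/s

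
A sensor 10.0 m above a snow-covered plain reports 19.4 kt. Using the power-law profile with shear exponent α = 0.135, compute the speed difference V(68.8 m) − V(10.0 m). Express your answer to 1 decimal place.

Power law: V₂ = V₁ · (z₂/z₁)^α = 19.4 × (6.8800)^0.135 = 25.1696 kt
ΔV = 25.1696 − 19.4 = 5.7696 kt

5.8 kt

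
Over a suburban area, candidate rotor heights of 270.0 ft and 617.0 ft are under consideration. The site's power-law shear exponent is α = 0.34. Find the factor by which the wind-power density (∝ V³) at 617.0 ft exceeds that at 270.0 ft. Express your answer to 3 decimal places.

Speed ratio: V_B/V_A = (z_B/z_A)^α = (617.0/270.0)^0.34 = (2.2852)^0.34 = 1.32444
Power-density ratio: P_B/P_A = (V_B/V_A)³ = (1.32444)³ = 2.32327

2.323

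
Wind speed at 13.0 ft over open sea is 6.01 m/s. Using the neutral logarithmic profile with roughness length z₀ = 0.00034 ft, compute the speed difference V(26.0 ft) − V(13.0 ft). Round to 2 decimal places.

Log law: V₂ = V₁ · ln(z₂/z₀)/ln(z₁/z₀) = 6.01 × 11.2447/10.5515 = 6.4048 m/s
ΔV = 6.4048 − 6.01 = 0.3948 m/s

0.39 m/s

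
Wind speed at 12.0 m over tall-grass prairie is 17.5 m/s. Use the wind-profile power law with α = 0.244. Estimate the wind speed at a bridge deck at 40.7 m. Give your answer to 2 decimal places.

23.58 m/s

Power-law profile: V₂ = V₁ · (z₂/z₁)^α
V₂ = 17.5 × (40.7/12.0)^0.244 = 17.5 × (3.3917)^0.244
    = 17.5 × 1.3472 = 23.5754 m/s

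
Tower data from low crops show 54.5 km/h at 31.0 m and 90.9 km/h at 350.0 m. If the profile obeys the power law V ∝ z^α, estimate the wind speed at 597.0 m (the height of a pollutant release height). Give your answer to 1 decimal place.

First find α: α = ln(V₂/V₁)/ln(z₂/z₁) = ln(90.9/54.5)/ln(350.0/31.0) = 0.51156/2.42395 = 0.2110
Extrapolate from 350.0 m to 597.0 m: V₃ = 90.9 × (597.0/350.0)^0.2110 = 90.9 × 1.1193 = 101.7434 km/h

101.7 km/h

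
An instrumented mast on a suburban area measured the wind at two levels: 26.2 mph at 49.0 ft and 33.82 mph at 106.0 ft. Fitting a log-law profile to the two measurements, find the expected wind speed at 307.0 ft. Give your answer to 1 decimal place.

Log law: V ∝ ln(z/z₀). From the pair, with r = V₁/V₂ = 0.77469,
ln z₀ = (ln z₁ − r·ln z₂)/(1 − r) = (3.8918 − 0.77469×4.6634)/0.22531 = 1.2387 → z₀ = 3.451 ft
V₃ = V₁ · ln(z₃/z₀)/ln(z₁/z₀) = 26.2 × 4.4881/2.6531 = 44.3215 mph

44.3 mph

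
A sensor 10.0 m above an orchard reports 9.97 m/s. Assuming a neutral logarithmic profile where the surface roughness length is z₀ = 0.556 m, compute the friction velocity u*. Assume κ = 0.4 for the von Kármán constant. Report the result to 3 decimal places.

Log law: V(z) = (u*/κ) · ln(z/z₀) ⇒ u* = κ · V / ln(z/z₀)
u* = 0.4 × 9.97 / ln(10.0/0.556) = 0.4 × 9.97 / 2.8896
   = 3.9880 / 2.8896 = 1.3801 m/s

u* ≈ 1.380 m/s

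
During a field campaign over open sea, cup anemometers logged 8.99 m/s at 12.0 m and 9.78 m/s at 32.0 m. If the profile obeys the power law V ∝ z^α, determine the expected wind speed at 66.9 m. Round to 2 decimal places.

10.42 m/s

First find α: α = ln(V₂/V₁)/ln(z₂/z₁) = ln(9.78/8.99)/ln(32.0/12.0) = 0.08423/0.98083 = 0.0859
Extrapolate from 32.0 m to 66.9 m: V₃ = 9.78 × (66.9/32.0)^0.0859 = 9.78 × 1.0654 = 10.4194 m/s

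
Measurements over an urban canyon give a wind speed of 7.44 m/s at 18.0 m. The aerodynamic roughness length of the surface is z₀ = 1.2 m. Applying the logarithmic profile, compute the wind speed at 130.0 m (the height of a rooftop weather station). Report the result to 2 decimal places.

Log law: V(z) ∝ ln(z/z₀), so V₂/V₁ = ln(z₂/z₀) / ln(z₁/z₀).
ln(130.0/1.2) = 4.6852, ln(18.0/1.2) = 2.7081
V₂ = 7.44 × 4.6852/2.7081 = 7.44 × 1.7301 = 12.8720 m/s

12.87 m/s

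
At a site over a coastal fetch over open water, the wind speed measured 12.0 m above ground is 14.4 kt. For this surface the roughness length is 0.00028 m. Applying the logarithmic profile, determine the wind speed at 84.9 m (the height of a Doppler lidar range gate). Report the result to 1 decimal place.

17.0 kt

Log law: V(z) ∝ ln(z/z₀), so V₂/V₁ = ln(z₂/z₀) / ln(z₁/z₀).
ln(84.9/0.00028) = 12.6222, ln(12.0/0.00028) = 10.6656
V₂ = 14.4 × 12.6222/10.6656 = 14.4 × 1.1834 = 17.0416 kt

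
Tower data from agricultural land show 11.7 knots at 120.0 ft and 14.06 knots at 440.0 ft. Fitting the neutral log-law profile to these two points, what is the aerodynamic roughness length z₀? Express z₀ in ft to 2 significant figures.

z₀ ≈ 0.19 ft

Log law: V(z) ∝ ln(z/z₀). With r = V₁/V₂ = 11.7/14.06 = 0.83215,
r · ln(z₂/z₀) = ln(z₁/z₀) ⇒ ln z₀ = (ln z₁ − r·ln z₂)/(1 − r)
ln z₀ = (4.78749 − 0.83215×6.08677) / 0.16785 = -1.6539
z₀ = exp(-1.6539) = 0.1913 ft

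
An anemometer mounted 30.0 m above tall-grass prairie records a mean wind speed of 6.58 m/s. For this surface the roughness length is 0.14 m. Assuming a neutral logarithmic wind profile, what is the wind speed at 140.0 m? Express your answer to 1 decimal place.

8.5 m/s

Log law: V(z) ∝ ln(z/z₀), so V₂/V₁ = ln(z₂/z₀) / ln(z₁/z₀).
ln(140.0/0.14) = 6.9078, ln(30.0/0.14) = 5.3673
V₂ = 6.58 × 6.9078/5.3673 = 6.58 × 1.2870 = 8.4685 m/s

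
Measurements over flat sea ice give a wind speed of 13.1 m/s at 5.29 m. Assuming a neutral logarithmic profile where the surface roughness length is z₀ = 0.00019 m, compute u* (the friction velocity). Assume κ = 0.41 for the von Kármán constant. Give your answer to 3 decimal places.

Log law: V(z) = (u*/κ) · ln(z/z₀) ⇒ u* = κ · V / ln(z/z₀)
u* = 0.41 × 13.1 / ln(5.29/0.00019) = 0.41 × 13.1 / 10.2343
   = 5.3710 / 10.2343 = 0.5248 m/s

u* ≈ 0.525 m/s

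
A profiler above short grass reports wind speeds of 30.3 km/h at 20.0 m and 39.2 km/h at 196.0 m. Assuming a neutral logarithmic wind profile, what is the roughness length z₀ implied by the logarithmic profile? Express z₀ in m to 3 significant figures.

Log law: V(z) ∝ ln(z/z₀). With r = V₁/V₂ = 30.3/39.2 = 0.77296,
r · ln(z₂/z₀) = ln(z₁/z₀) ⇒ ln z₀ = (ln z₁ − r·ln z₂)/(1 − r)
ln z₀ = (2.99573 − 0.77296×5.27811) / 0.22704 = -4.7746
z₀ = exp(-4.7746) = 0.008441 m

z₀ ≈ 0.00844 m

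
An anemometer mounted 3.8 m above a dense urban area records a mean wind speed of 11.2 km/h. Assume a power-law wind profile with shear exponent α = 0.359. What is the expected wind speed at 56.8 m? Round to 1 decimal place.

Power-law profile: V₂ = V₁ · (z₂/z₁)^α
V₂ = 11.2 × (56.8/3.8)^0.359 = 11.2 × (14.9474)^0.359
    = 11.2 × 2.6404 = 29.5724 km/h

29.6 km/h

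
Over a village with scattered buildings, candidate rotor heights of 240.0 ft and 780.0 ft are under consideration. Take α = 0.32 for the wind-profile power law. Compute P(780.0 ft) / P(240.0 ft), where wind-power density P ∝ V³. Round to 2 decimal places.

3.10

Speed ratio: V_B/V_A = (z_B/z_A)^α = (780.0/240.0)^0.32 = (3.2500)^0.32 = 1.45815
Power-density ratio: P_B/P_A = (V_B/V_A)³ = (1.45815)³ = 3.10033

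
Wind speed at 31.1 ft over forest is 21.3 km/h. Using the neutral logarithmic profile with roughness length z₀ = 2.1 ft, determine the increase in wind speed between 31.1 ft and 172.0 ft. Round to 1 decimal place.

Log law: V₂ = V₁ · ln(z₂/z₀)/ln(z₁/z₀) = 21.3 × 4.4056/2.6953 = 34.8159 km/h
ΔV = 34.8159 − 21.3 = 13.5159 km/h

13.5 km/h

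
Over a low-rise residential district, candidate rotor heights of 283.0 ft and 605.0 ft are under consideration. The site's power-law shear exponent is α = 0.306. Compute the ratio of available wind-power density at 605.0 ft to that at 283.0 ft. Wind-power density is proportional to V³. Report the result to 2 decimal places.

2.01

Speed ratio: V_B/V_A = (z_B/z_A)^α = (605.0/283.0)^0.306 = (2.1378)^0.306 = 1.26174
Power-density ratio: P_B/P_A = (V_B/V_A)³ = (1.26174)³ = 2.00868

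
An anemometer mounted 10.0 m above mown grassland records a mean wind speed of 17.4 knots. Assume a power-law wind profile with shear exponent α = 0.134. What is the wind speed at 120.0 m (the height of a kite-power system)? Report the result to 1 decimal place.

24.3 knots

Power-law profile: V₂ = V₁ · (z₂/z₁)^α
V₂ = 17.4 × (120.0/10.0)^0.134 = 17.4 × (12.0000)^0.134
    = 17.4 × 1.3951 = 24.2750 knots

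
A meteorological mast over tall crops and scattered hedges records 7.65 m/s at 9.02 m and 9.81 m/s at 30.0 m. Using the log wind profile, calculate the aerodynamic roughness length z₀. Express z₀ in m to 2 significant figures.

Log law: V(z) ∝ ln(z/z₀). With r = V₁/V₂ = 7.65/9.81 = 0.77982,
r · ln(z₂/z₀) = ln(z₁/z₀) ⇒ ln z₀ = (ln z₁ − r·ln z₂)/(1 − r)
ln z₀ = (2.19944 − 0.77982×3.40120) / 0.22018 = -2.0568
z₀ = exp(-2.0568) = 0.1279 m

z₀ ≈ 0.13 m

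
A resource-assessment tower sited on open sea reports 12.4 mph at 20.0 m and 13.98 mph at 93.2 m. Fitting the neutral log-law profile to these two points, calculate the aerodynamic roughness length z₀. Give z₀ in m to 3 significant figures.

Log law: V(z) ∝ ln(z/z₀). With r = V₁/V₂ = 12.4/13.98 = 0.88698,
r · ln(z₂/z₀) = ln(z₁/z₀) ⇒ ln z₀ = (ln z₁ − r·ln z₂)/(1 − r)
ln z₀ = (2.99573 − 0.88698×4.53475) / 0.11302 = -9.0826
z₀ = exp(-9.0826) = 0.0001136 m

z₀ ≈ 0.000114 m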